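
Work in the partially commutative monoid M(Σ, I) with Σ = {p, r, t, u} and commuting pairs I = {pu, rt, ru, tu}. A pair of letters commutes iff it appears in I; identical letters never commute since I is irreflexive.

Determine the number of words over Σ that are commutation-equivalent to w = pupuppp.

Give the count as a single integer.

21

#0=p has no predecessor
#1=u has no predecessor
#2=p depends on [0:p]
#3=u depends on [1:u]
#4=p depends on [2:p]
#5=p depends on [4:p]
#6=p depends on [5:p]
sources: [0:p, 1:u]
N(rest) = Σ N(rest − s) over sources s of rest; N(one piece) = 1:
  size 1 → [3]=1  [6]=1
  size 2 → [1,3]=1  [3,6]=2  [5,6]=1
  size 3 → [1,3,6]=3  [3,5,6]=3  [4,5,6]=1
  size 4 → [1,3,5,6]=6  [2,4,5,6]=1  [3,4,5,6]=4
  size 5 → [0,2,4,5,6]=1  [1,3,4,5,6]=10  [2,3,4,5,6]=5
  first=0(p) contributes 15
  first=1(u) contributes 6
|[w]| = 21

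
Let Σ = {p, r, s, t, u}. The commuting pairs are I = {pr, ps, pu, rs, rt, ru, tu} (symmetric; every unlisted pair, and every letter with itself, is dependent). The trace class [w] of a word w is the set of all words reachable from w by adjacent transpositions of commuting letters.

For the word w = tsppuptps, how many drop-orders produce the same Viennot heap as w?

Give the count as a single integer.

32

piece 0:t — minimal
piece 1:s rests on {0:t}
piece 2:p rests on {0:t}
piece 3:p rests on {2:p}
piece 4:u rests on {1:s}
piece 5:p rests on {3:p}
piece 6:t rests on {1:s, 5:p}
piece 7:p rests on {6:t}
piece 8:s rests on {4:u, 6:t}
minimal pieces: {0:t}
ways to finish when only these pieces remain (= sum over removing one remaining piece with nothing left below it):
  1 left: {7}→1  {8}→1
  2 left: {4,8}→1  {7,8}→2
  3 left: {4,7,8}→3  {6,7,8}→2
  4 left: {4,6,7,8}→5  {5,6,7,8}→2
  5 left: {1,4,6,7,8}→5  {3,5,6,7,8}→2  {4,5,6,7,8}→7
  6 left: {1,4,5,6,7,8}→12  {2,3,5,6,7,8}→2  {3,4,5,6,7,8}→9
  7 left: {1,3,4,5,6,7,8}→21  {2,3,4,5,6,7,8}→11
  placing 0:t first → 32 extensions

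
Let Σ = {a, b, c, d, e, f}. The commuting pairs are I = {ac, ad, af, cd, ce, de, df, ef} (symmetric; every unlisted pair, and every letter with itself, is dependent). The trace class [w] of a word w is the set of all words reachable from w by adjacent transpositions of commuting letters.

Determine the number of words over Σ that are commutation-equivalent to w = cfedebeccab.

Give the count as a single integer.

180

0(c) covers ∅
1(f) covers 0:c
2(e) covers ∅
3(d) covers ∅
4(e) covers 2:e
5(b) covers 1:f, 3:d, 4:e
6(e) covers 5:b
7(c) covers 5:b
8(c) covers 7:c
9(a) covers 6:e
10(b) covers 8:c, 9:a
floor of heap: 0:c, 2:e, 3:d
completions by unplaced set U, small U first (add the entries for U minus each lowest piece of U):
  |U|=1: {10}:1
  |U|=2: {8,10}:1  {9,10}:1
  |U|=3: {6,9,10}:1  {7,8,10}:1  {8,9,10}:2
  |U|=4: {6,8,9,10}:3  {7,8,9,10}:3
  |U|=5: {6,7,8,9,10}:6
  |U|=6: {5,6,7,8,9,10}:6
  |U|=7: {1,5,6,7,8,9,10}:6  {3,5,6,7,8,9,10}:6  {4,5,6,7,8,9,10}:6
  |U|=8: {0,1,5,6,7,8,9,10}:6  {1,3,5,6,7,8,9,10}:12  {1,4,5,6,7,8,9,10}:12  {2,4,5,6,7,8,9,10}:6  {3,4,5,6,7,8,9,10}:12
  |U|=9: {0,1,3,5,6,7,8,9,10}:18  {0,1,4,5,6,7,8,9,10}:18  {1,2,4,5,6,7,8,9,10}:18  {1,3,4,5,6,7,8,9,10}:36  {2,3,4,5,6,7,8,9,10}:18
  start at 0(c): 72
  start at 2(e): 72
  start at 3(d): 36
sum over floor = 180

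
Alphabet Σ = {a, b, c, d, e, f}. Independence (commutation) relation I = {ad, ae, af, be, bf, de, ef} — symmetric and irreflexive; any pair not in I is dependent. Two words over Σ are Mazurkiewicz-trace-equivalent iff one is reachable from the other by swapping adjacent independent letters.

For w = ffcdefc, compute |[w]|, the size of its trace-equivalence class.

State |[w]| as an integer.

3

drop 0:f onto floor
drop 1:f onto {0:f}
drop 2:c onto {1:f}
drop 3:d onto {2:c}
drop 4:e onto {2:c}
drop 5:f onto {3:d}
drop 6:c onto {4:e, 5:f}
ground layer = {0:f}
drop-orders for the pieces not yet dropped (sum over which currently-grounded one goes next):
  1 to go: {6} 1
  2 to go: {4,6} 1  {5,6} 1
  3 to go: {3,5,6} 1  {4,5,6} 2
  4 to go: {3,4,5,6} 3
  5 to go: {2,3,4,5,6} 3
  if 0:f drops first: 3 orders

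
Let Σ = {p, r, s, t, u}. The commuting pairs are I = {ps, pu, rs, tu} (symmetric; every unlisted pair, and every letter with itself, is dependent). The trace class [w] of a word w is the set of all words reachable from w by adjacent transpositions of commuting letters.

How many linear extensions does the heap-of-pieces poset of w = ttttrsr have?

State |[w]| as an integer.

3

#0=t has no predecessor
#1=t depends on [0:t]
#2=t depends on [1:t]
#3=t depends on [2:t]
#4=r depends on [3:t]
#5=s depends on [3:t]
#6=r depends on [4:r]
sources: [0:t]
N(rest) = Σ N(rest − s) over sources s of rest; N(one piece) = 1:
  size 1 → [5]=1  [6]=1
  size 2 → [4,6]=1  [5,6]=2
  size 3 → [4,5,6]=3
  size 4 → [3,4,5,6]=3
  size 5 → [2,3,4,5,6]=3
  first=0(t) contributes 3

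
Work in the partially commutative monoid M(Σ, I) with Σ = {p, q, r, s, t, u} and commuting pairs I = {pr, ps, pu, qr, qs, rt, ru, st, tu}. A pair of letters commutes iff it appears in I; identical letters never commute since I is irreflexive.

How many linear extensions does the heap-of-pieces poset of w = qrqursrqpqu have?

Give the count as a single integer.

229

piece 0:q — minimal
piece 1:r — minimal
piece 2:q rests on {0:q}
piece 3:u rests on {2:q}
piece 4:r rests on {1:r}
piece 5:s rests on {3:u, 4:r}
piece 6:r rests on {5:s}
piece 7:q rests on {3:u}
piece 8:p rests on {7:q}
piece 9:q rests on {8:p}
piece 10:u rests on {5:s, 9:q}
minimal pieces: {0:q, 1:r}
ways to finish when only these pieces remain (= sum over removing one remaining piece with nothing left below it):
  1 left: {6}→1  {10}→1
  2 left: {6,10}→2  {9,10}→1
  3 left: {5,6,10}→2  {6,9,10}→3  {8,9,10}→1
  4 left: {4,5,6,10}→2  {5,6,9,10}→5  {6,8,9,10}→4  {7,8,9,10}→1
  5 left: {1,4,5,6,10}→2  {4,5,6,9,10}→7  {5,6,8,9,10}→9  {6,7,8,9,10}→5
  6 left: {1,4,5,6,9,10}→9  {4,5,6,8,9,10}→16  {5,6,7,8,9,10}→14
  7 left: {1,4,5,6,8,9,10}→25  {3,5,6,7,8,9,10}→14  {4,5,6,7,8,9,10}→30
  8 left: {1,4,5,6,7,8,9,10}→55  {2,3,5,6,7,8,9,10}→14  {3,4,5,6,7,8,9,10}→44
  9 left: {0,2,3,5,6,7,8,9,10}→14  {1,3,4,5,6,7,8,9,10}→99  {2,3,4,5,6,7,8,9,10}→58
  placing 0:q first → 157 extensions
  placing 1:r first → 72 extensions
total linear extensions = 229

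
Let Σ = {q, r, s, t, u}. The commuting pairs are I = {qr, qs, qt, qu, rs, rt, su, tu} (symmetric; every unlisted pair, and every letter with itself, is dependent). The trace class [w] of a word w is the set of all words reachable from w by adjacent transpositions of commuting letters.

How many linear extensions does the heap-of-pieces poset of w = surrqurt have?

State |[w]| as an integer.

0(s) covers ∅
1(u) covers ∅
2(r) covers 1:u
3(r) covers 2:r
4(q) covers ∅
5(u) covers 3:r
6(r) covers 5:u
7(t) covers 0:s
floor of heap: 0:s, 1:u, 4:q
completions by unplaced set U, small U first (add the entries for U minus each lowest piece of U):
  |U|=1: {4}:1  {6}:1  {7}:1
  |U|=2: {0,7}:1  {4,6}:2  {4,7}:2  {5,6}:1  {6,7}:2
  |U|=3: {0,4,7}:3  {0,6,7}:3  {3,5,6}:1  {4,5,6}:3  {4,6,7}:6  {5,6,7}:3
  |U|=4: {0,4,6,7}:12  {0,5,6,7}:6  {2,3,5,6}:1  {3,4,5,6}:4  {3,5,6,7}:4  {4,5,6,7}:12
  |U|=5: {0,3,5,6,7}:10  {0,4,5,6,7}:30  {1,2,3,5,6}:1  {2,3,4,5,6}:5  {2,3,5,6,7}:5  {3,4,5,6,7}:20
  |U|=6: {0,2,3,5,6,7}:15  {0,3,4,5,6,7}:60  {1,2,3,4,5,6}:6  {1,2,3,5,6,7}:6  {2,3,4,5,6,7}:30
  start at 0(s): 42
  start at 1(u): 105
  start at 4(q): 21
sum over floor = 168

168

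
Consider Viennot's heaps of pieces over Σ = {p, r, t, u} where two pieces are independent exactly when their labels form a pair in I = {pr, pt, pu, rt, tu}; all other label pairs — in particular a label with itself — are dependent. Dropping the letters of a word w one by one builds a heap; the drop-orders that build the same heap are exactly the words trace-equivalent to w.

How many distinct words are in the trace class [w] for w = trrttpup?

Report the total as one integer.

560

#0=t has no predecessor
#1=r has no predecessor
#2=r depends on [1:r]
#3=t depends on [0:t]
#4=t depends on [3:t]
#5=p has no predecessor
#6=u depends on [2:r]
#7=p depends on [5:p]
sources: [0:t, 1:r, 5:p]
N(rest) = Σ N(rest − s) over sources s of rest; N(one piece) = 1:
  size 1 → [4]=1  [6]=1  [7]=1
  size 2 → [2,6]=1  [3,4]=1  [4,6]=2  [4,7]=2  [5,7]=1  [6,7]=2
  size 3 → [0,3,4]=1  [1,2,6]=1  [2,4,6]=3  [2,6,7]=3  [3,4,6]=3  [3,4,7]=3  [4,5,7]=3  [4,6,7]=6  [5,6,7]=3
  size 4 → [0,3,4,6]=4  [0,3,4,7]=4  [1,2,4,6]=4  [1,2,6,7]=4  [2,3,4,6]=6  [2,4,6,7]=12  [2,5,6,7]=6  [3,4,5,7]=6  [3,4,6,7]=12  [4,5,6,7]=12
  size 5 → [0,2,3,4,6]=10  [0,3,4,5,7]=10  [0,3,4,6,7]=20  [1,2,3,4,6]=10  [1,2,4,6,7]=20  [1,2,5,6,7]=10  [2,3,4,6,7]=30  [2,4,5,6,7]=30  [3,4,5,6,7]=30
  size 6 → [0,1,2,3,4,6]=20  [0,2,3,4,6,7]=60  [0,3,4,5,6,7]=60  [1,2,3,4,6,7]=60  [1,2,4,5,6,7]=60  [2,3,4,5,6,7]=90
  first=0(t) contributes 210
  first=1(r) contributes 210
  first=5(p) contributes 140
|[w]| = 560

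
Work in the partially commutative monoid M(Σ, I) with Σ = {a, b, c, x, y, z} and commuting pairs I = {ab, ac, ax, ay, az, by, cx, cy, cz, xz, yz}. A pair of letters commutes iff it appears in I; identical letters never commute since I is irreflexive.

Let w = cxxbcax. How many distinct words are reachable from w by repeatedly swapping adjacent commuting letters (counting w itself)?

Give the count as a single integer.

42

piece 0:c — minimal
piece 1:x — minimal
piece 2:x rests on {1:x}
piece 3:b rests on {0:c, 2:x}
piece 4:c rests on {3:b}
piece 5:a — minimal
piece 6:x rests on {3:b}
minimal pieces: {0:c, 1:x, 5:a}
ways to finish when only these pieces remain (= sum over removing one remaining piece with nothing left below it):
  1 left: {4}→1  {5}→1  {6}→1
  2 left: {4,5}→2  {4,6}→2  {5,6}→2
  3 left: {3,4,6}→2  {4,5,6}→6
  4 left: {0,3,4,6}→2  {2,3,4,6}→2  {3,4,5,6}→8
  5 left: {0,2,3,4,6}→4  {0,3,4,5,6}→10  {1,2,3,4,6}→2  {2,3,4,5,6}→10
  placing 0:c first → 12 extensions
  placing 1:x first → 24 extensions
  placing 5:a first → 6 extensions
total linear extensions = 42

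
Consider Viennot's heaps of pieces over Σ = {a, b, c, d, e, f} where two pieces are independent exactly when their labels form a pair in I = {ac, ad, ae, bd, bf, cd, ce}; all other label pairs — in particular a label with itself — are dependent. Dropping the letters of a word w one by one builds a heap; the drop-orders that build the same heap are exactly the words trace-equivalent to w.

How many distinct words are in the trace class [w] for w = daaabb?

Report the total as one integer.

0(d) covers ∅
1(a) covers ∅
2(a) covers 1:a
3(a) covers 2:a
4(b) covers 3:a
5(b) covers 4:b
floor of heap: 0:d, 1:a
completions by unplaced set U, small U first (add the entries for U minus each lowest piece of U):
  |U|=1: {0}:1  {5}:1
  |U|=2: {0,5}:2  {4,5}:1
  |U|=3: {0,4,5}:3  {3,4,5}:1
  |U|=4: {0,3,4,5}:4  {2,3,4,5}:1
  start at 0(d): 1
  start at 1(a): 5
sum over floor = 6

6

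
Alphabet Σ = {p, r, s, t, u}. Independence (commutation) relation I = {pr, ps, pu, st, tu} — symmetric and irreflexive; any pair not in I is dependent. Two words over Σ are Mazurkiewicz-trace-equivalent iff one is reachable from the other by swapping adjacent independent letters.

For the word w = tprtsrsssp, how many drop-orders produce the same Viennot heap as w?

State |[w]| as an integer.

27

#0=t has no predecessor
#1=p depends on [0:t]
#2=r depends on [0:t]
#3=t depends on [1:p, 2:r]
#4=s depends on [2:r]
#5=r depends on [3:t, 4:s]
#6=s depends on [5:r]
#7=s depends on [6:s]
#8=s depends on [7:s]
#9=p depends on [3:t]
sources: [0:t]
N(rest) = Σ N(rest − s) over sources s of rest; N(one piece) = 1:
  size 1 → [8]=1  [9]=1
  size 2 → [7,8]=1  [8,9]=2
  size 3 → [6,7,8]=1  [7,8,9]=3
  size 4 → [5,6,7,8]=1  [6,7,8,9]=4
  size 5 → [4,5,6,7,8]=1  [5,6,7,8,9]=5
  size 6 → [3,5,6,7,8,9]=5  [4,5,6,7,8,9]=6
  size 7 → [1,3,5,6,7,8,9]=5  [3,4,5,6,7,8,9]=11
  size 8 → [1,3,4,5,6,7,8,9]=16  [2,3,4,5,6,7,8,9]=11
  first=0(t) contributes 27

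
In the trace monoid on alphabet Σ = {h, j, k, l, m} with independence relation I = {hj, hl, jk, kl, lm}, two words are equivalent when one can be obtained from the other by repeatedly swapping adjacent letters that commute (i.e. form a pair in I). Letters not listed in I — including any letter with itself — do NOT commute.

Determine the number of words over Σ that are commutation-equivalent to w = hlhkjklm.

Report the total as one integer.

50

0(h) covers ∅
1(l) covers ∅
2(h) covers 0:h
3(k) covers 2:h
4(j) covers 1:l
5(k) covers 3:k
6(l) covers 4:j
7(m) covers 4:j, 5:k
floor of heap: 0:h, 1:l
completions by unplaced set U, small U first (add the entries for U minus each lowest piece of U):
  |U|=1: {6}:1  {7}:1
  |U|=2: {5,7}:1  {6,7}:2
  |U|=3: {3,5,7}:1  {4,6,7}:2  {5,6,7}:3
  |U|=4: {1,4,6,7}:2  {2,3,5,7}:1  {3,5,6,7}:4  {4,5,6,7}:5
  |U|=5: {0,2,3,5,7}:1  {1,4,5,6,7}:7  {2,3,5,6,7}:5  {3,4,5,6,7}:9
  |U|=6: {0,2,3,5,6,7}:6  {1,3,4,5,6,7}:16  {2,3,4,5,6,7}:14
  start at 0(h): 30
  start at 1(l): 20
sum over floor = 50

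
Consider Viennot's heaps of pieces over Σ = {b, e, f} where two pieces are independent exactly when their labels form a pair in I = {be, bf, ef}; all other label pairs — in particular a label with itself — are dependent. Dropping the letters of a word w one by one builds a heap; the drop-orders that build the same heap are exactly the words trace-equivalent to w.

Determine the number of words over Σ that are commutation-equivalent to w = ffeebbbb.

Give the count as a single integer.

420

0(f) covers ∅
1(f) covers 0:f
2(e) covers ∅
3(e) covers 2:e
4(b) covers ∅
5(b) covers 4:b
6(b) covers 5:b
7(b) covers 6:b
floor of heap: 0:f, 2:e, 4:b
completions by unplaced set U, small U first (add the entries for U minus each lowest piece of U):
  |U|=1: {1}:1  {3}:1  {7}:1
  |U|=2: {0,1}:1  {1,3}:2  {1,7}:2  {2,3}:1  {3,7}:2  {6,7}:1
  |U|=3: {0,1,3}:3  {0,1,7}:3  {1,2,3}:3  {1,3,7}:6  {1,6,7}:3  {2,3,7}:3  {3,6,7}:3  {5,6,7}:1
  |U|=4: {0,1,2,3}:6  {0,1,3,7}:12  {0,1,6,7}:6  {1,2,3,7}:12  {1,3,6,7}:12  {1,5,6,7}:4  {2,3,6,7}:6  {3,5,6,7}:4  {4,5,6,7}:1
  |U|=5: {0,1,2,3,7}:30  {0,1,3,6,7}:30  {0,1,5,6,7}:10  {1,2,3,6,7}:30  {1,3,5,6,7}:20  {1,4,5,6,7}:5  {2,3,5,6,7}:10  {3,4,5,6,7}:5
  |U|=6: {0,1,2,3,6,7}:90  {0,1,3,5,6,7}:60  {0,1,4,5,6,7}:15  {1,2,3,5,6,7}:60  {1,3,4,5,6,7}:30  {2,3,4,5,6,7}:15
  start at 0(f): 105
  start at 2(e): 105
  start at 4(b): 210
sum over floor = 420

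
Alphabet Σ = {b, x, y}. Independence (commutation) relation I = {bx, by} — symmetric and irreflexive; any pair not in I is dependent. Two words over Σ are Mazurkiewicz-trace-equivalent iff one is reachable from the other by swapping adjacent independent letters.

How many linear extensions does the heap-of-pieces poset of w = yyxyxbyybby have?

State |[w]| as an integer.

drop 0:y onto floor
drop 1:y onto {0:y}
drop 2:x onto {1:y}
drop 3:y onto {2:x}
drop 4:x onto {3:y}
drop 5:b onto floor
drop 6:y onto {4:x}
drop 7:y onto {6:y}
drop 8:b onto {5:b}
drop 9:b onto {8:b}
drop 10:y onto {7:y}
ground layer = {0:y, 5:b}
drop-orders for the pieces not yet dropped (sum over which currently-grounded one goes next):
  1 to go: {9} 1  {10} 1
  2 to go: {7,10} 1  {8,9} 1  {9,10} 2
  3 to go: {5,8,9} 1  {6,7,10} 1  {7,9,10} 3  {8,9,10} 3
  4 to go: {4,6,7,10} 1  {5,8,9,10} 4  {6,7,9,10} 4  {7,8,9,10} 6
  5 to go: {3,4,6,7,10} 1  {4,6,7,9,10} 5  {5,7,8,9,10} 10  {6,7,8,9,10} 10
  6 to go: {2,3,4,6,7,10} 1  {3,4,6,7,9,10} 6  {4,6,7,8,9,10} 15  {5,6,7,8,9,10} 20
  7 to go: {1,2,3,4,6,7,10} 1  {2,3,4,6,7,9,10} 7  {3,4,6,7,8,9,10} 21  {4,5,6,7,8,9,10} 35
  8 to go: {0,1,2,3,4,6,7,10} 1  {1,2,3,4,6,7,9,10} 8  {2,3,4,6,7,8,9,10} 28  {3,4,5,6,7,8,9,10} 56
  9 to go: {0,1,2,3,4,6,7,9,10} 9  {1,2,3,4,6,7,8,9,10} 36  {2,3,4,5,6,7,8,9,10} 84
  if 0:y drops first: 120 orders
  if 5:b drops first: 45 orders
heap linearizations: 165

165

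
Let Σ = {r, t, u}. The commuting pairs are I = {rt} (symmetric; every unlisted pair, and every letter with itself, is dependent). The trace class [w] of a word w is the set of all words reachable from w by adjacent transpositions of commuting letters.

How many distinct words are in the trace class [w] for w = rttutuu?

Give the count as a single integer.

#0=r has no predecessor
#1=t has no predecessor
#2=t depends on [1:t]
#3=u depends on [0:r, 2:t]
#4=t depends on [3:u]
#5=u depends on [4:t]
#6=u depends on [5:u]
sources: [0:r, 1:t]
N(rest) = Σ N(rest − s) over sources s of rest; N(one piece) = 1:
  size 1 → [6]=1
  size 2 → [5,6]=1
  size 3 → [4,5,6]=1
  size 4 → [3,4,5,6]=1
  size 5 → [0,3,4,5,6]=1  [2,3,4,5,6]=1
  first=0(r) contributes 1
  first=1(t) contributes 2
|[w]| = 3

3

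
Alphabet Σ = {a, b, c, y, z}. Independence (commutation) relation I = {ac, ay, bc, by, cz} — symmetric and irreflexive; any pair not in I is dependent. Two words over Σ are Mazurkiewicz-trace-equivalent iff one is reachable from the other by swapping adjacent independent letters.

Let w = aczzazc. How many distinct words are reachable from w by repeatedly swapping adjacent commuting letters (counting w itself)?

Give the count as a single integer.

21

piece 0:a — minimal
piece 1:c — minimal
piece 2:z rests on {0:a}
piece 3:z rests on {2:z}
piece 4:a rests on {3:z}
piece 5:z rests on {4:a}
piece 6:c rests on {1:c}
minimal pieces: {0:a, 1:c}
ways to finish when only these pieces remain (= sum over removing one remaining piece with nothing left below it):
  1 left: {5}→1  {6}→1
  2 left: {1,6}→1  {4,5}→1  {5,6}→2
  3 left: {1,5,6}→3  {3,4,5}→1  {4,5,6}→3
  4 left: {1,4,5,6}→6  {2,3,4,5}→1  {3,4,5,6}→4
  5 left: {0,2,3,4,5}→1  {1,3,4,5,6}→10  {2,3,4,5,6}→5
  placing 0:a first → 15 extensions
  placing 1:c first → 6 extensions
total linear extensions = 21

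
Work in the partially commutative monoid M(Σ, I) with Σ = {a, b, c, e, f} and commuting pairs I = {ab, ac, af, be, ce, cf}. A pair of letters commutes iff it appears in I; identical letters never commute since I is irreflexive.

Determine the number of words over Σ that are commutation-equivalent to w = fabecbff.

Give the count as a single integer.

drop 0:f onto floor
drop 1:a onto floor
drop 2:b onto {0:f}
drop 3:e onto {0:f, 1:a}
drop 4:c onto {2:b}
drop 5:b onto {4:c}
drop 6:f onto {3:e, 5:b}
drop 7:f onto {6:f}
ground layer = {0:f, 1:a}
drop-orders for the pieces not yet dropped (sum over which currently-grounded one goes next):
  1 to go: {7} 1
  2 to go: {6,7} 1
  3 to go: {3,6,7} 1  {5,6,7} 1
  4 to go: {1,3,6,7} 1  {3,5,6,7} 2  {4,5,6,7} 1
  5 to go: {1,3,5,6,7} 3  {2,4,5,6,7} 1  {3,4,5,6,7} 3
  6 to go: {1,3,4,5,6,7} 6  {2,3,4,5,6,7} 4
  if 0:f drops first: 10 orders
  if 1:a drops first: 4 orders
heap linearizations: 14

14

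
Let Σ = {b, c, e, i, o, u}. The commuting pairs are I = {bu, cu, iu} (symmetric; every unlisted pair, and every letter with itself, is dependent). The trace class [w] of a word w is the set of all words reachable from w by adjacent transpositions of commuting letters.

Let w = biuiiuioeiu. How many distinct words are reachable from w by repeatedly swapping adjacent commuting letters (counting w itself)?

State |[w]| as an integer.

42

drop 0:b onto floor
drop 1:i onto {0:b}
drop 2:u onto floor
drop 3:i onto {1:i}
drop 4:i onto {3:i}
drop 5:u onto {2:u}
drop 6:i onto {4:i}
drop 7:o onto {5:u, 6:i}
drop 8:e onto {7:o}
drop 9:i onto {8:e}
drop 10:u onto {8:e}
ground layer = {0:b, 2:u}
drop-orders for the pieces not yet dropped (sum over which currently-grounded one goes next):
  1 to go: {9} 1  {10} 1
  2 to go: {9,10} 2
  3 to go: {8,9,10} 2
  4 to go: {7,8,9,10} 2
  5 to go: {5,7,8,9,10} 2  {6,7,8,9,10} 2
  6 to go: {2,5,7,8,9,10} 2  {4,6,7,8,9,10} 2  {5,6,7,8,9,10} 4
  7 to go: {2,5,6,7,8,9,10} 6  {3,4,6,7,8,9,10} 2  {4,5,6,7,8,9,10} 6
  8 to go: {1,3,4,6,7,8,9,10} 2  {2,4,5,6,7,8,9,10} 12  {3,4,5,6,7,8,9,10} 8
  9 to go: {0,1,3,4,6,7,8,9,10} 2  {1,3,4,5,6,7,8,9,10} 10  {2,3,4,5,6,7,8,9,10} 20
  if 0:b drops first: 30 orders
  if 2:u drops first: 12 orders
heap linearizations: 42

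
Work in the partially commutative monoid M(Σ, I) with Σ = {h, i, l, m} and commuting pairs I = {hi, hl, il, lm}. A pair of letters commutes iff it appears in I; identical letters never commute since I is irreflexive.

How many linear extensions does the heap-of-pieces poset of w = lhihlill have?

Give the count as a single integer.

piece 0:l — minimal
piece 1:h — minimal
piece 2:i — minimal
piece 3:h rests on {1:h}
piece 4:l rests on {0:l}
piece 5:i rests on {2:i}
piece 6:l rests on {4:l}
piece 7:l rests on {6:l}
minimal pieces: {0:l, 1:h, 2:i}
ways to finish when only these pieces remain (= sum over removing one remaining piece with nothing left below it):
  1 left: {3}→1  {5}→1  {7}→1
  2 left: {1,3}→1  {2,5}→1  {3,5}→2  {3,7}→2  {5,7}→2  {6,7}→1
  3 left: {1,3,5}→3  {1,3,7}→3  {2,3,5}→3  {2,5,7}→3  {3,5,7}→6  {3,6,7}→3  {4,6,7}→1  {5,6,7}→3
  4 left: {0,4,6,7}→1  {1,2,3,5}→6  {1,3,5,7}→12  {1,3,6,7}→6  {2,3,5,7}→12  {2,5,6,7}→6  {3,4,6,7}→4  {3,5,6,7}→12  {4,5,6,7}→4
  5 left: {0,3,4,6,7}→5  {0,4,5,6,7}→5  {1,2,3,5,7}→30  {1,3,4,6,7}→10  {1,3,5,6,7}→30  {2,3,5,6,7}→30  {2,4,5,6,7}→10  {3,4,5,6,7}→20
  6 left: {0,1,3,4,6,7}→15  {0,2,4,5,6,7}→15  {0,3,4,5,6,7}→30  {1,2,3,5,6,7}→90  {1,3,4,5,6,7}→60  {2,3,4,5,6,7}→60
  placing 0:l first → 210 extensions
  placing 1:h first → 105 extensions
  placing 2:i first → 105 extensions
total linear extensions = 420

420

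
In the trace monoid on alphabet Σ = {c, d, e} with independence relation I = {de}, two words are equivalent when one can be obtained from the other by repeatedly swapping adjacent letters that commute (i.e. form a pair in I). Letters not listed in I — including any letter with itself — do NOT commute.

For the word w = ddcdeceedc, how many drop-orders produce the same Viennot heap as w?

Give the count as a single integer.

#0=d has no predecessor
#1=d depends on [0:d]
#2=c depends on [1:d]
#3=d depends on [2:c]
#4=e depends on [2:c]
#5=c depends on [3:d, 4:e]
#6=e depends on [5:c]
#7=e depends on [6:e]
#8=d depends on [5:c]
#9=c depends on [7:e, 8:d]
sources: [0:d]
N(rest) = Σ N(rest − s) over sources s of rest; N(one piece) = 1:
  size 1 → [9]=1
  size 2 → [7,9]=1  [8,9]=1
  size 3 → [6,7,9]=1  [7,8,9]=2
  size 4 → [6,7,8,9]=3
  size 5 → [5,6,7,8,9]=3
  size 6 → [3,5,6,7,8,9]=3  [4,5,6,7,8,9]=3
  size 7 → [3,4,5,6,7,8,9]=6
  size 8 → [2,3,4,5,6,7,8,9]=6
  first=0(d) contributes 6

6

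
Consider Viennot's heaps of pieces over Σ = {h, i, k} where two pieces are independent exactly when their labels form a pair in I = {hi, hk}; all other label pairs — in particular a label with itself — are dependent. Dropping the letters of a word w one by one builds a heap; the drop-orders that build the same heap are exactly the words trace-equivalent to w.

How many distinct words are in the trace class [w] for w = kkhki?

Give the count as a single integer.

piece 0:k — minimal
piece 1:k rests on {0:k}
piece 2:h — minimal
piece 3:k rests on {1:k}
piece 4:i rests on {3:k}
minimal pieces: {0:k, 2:h}
ways to finish when only these pieces remain (= sum over removing one remaining piece with nothing left below it):
  1 left: {2}→1  {4}→1
  2 left: {2,4}→2  {3,4}→1
  3 left: {1,3,4}→1  {2,3,4}→3
  placing 0:k first → 4 extensions
  placing 2:h first → 1 extensions
total linear extensions = 5

5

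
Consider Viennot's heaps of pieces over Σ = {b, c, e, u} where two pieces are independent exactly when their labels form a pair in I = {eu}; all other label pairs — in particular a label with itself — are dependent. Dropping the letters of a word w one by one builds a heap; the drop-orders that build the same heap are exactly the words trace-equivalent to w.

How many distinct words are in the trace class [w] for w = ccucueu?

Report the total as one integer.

#0=c has no predecessor
#1=c depends on [0:c]
#2=u depends on [1:c]
#3=c depends on [2:u]
#4=u depends on [3:c]
#5=e depends on [3:c]
#6=u depends on [4:u]
sources: [0:c]
N(rest) = Σ N(rest − s) over sources s of rest; N(one piece) = 1:
  size 1 → [5]=1  [6]=1
  size 2 → [4,6]=1  [5,6]=2
  size 3 → [4,5,6]=3
  size 4 → [3,4,5,6]=3
  size 5 → [2,3,4,5,6]=3
  first=0(c) contributes 3

3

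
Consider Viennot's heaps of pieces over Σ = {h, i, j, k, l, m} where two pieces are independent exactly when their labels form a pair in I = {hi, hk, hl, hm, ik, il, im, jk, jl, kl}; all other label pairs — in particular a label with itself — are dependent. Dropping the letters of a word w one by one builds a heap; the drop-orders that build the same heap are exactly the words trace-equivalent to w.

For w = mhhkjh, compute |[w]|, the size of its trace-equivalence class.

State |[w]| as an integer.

12

piece 0:m — minimal
piece 1:h — minimal
piece 2:h rests on {1:h}
piece 3:k rests on {0:m}
piece 4:j rests on {0:m, 2:h}
piece 5:h rests on {4:j}
minimal pieces: {0:m, 1:h}
ways to finish when only these pieces remain (= sum over removing one remaining piece with nothing left below it):
  1 left: {3}→1  {5}→1
  2 left: {3,5}→2  {4,5}→1
  3 left: {2,4,5}→1  {3,4,5}→3
  4 left: {0,3,4,5}→3  {1,2,4,5}→1  {2,3,4,5}→4
  placing 0:m first → 5 extensions
  placing 1:h first → 7 extensions
total linear extensions = 12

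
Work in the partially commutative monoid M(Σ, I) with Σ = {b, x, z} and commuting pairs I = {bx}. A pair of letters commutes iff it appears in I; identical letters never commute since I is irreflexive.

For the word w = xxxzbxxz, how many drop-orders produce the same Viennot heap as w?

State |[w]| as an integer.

piece 0:x — minimal
piece 1:x rests on {0:x}
piece 2:x rests on {1:x}
piece 3:z rests on {2:x}
piece 4:b rests on {3:z}
piece 5:x rests on {3:z}
piece 6:x rests on {5:x}
piece 7:z rests on {4:b, 6:x}
minimal pieces: {0:x}
ways to finish when only these pieces remain (= sum over removing one remaining piece with nothing left below it):
  1 left: {7}→1
  2 left: {4,7}→1  {6,7}→1
  3 left: {4,6,7}→2  {5,6,7}→1
  4 left: {4,5,6,7}→3
  5 left: {3,4,5,6,7}→3
  6 left: {2,3,4,5,6,7}→3
  placing 0:x first → 3 extensions

3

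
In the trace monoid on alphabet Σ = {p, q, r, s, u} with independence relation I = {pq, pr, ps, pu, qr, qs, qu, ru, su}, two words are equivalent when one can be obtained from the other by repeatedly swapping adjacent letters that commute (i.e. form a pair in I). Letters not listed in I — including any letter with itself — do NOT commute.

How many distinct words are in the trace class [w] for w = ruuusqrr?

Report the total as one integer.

280

piece 0:r — minimal
piece 1:u — minimal
piece 2:u rests on {1:u}
piece 3:u rests on {2:u}
piece 4:s rests on {0:r}
piece 5:q — minimal
piece 6:r rests on {4:s}
piece 7:r rests on {6:r}
minimal pieces: {0:r, 1:u, 5:q}
ways to finish when only these pieces remain (= sum over removing one remaining piece with nothing left below it):
  1 left: {3}→1  {5}→1  {7}→1
  2 left: {2,3}→1  {3,5}→2  {3,7}→2  {5,7}→2  {6,7}→1
  3 left: {1,2,3}→1  {2,3,5}→3  {2,3,7}→3  {3,5,7}→6  {3,6,7}→3  {4,6,7}→1  {5,6,7}→3
  4 left: {0,4,6,7}→1  {1,2,3,5}→4  {1,2,3,7}→4  {2,3,5,7}→12  {2,3,6,7}→6  {3,4,6,7}→4  {3,5,6,7}→12  {4,5,6,7}→4
  5 left: {0,3,4,6,7}→5  {0,4,5,6,7}→5  {1,2,3,5,7}→20  {1,2,3,6,7}→10  {2,3,4,6,7}→10  {2,3,5,6,7}→30  {3,4,5,6,7}→20
  6 left: {0,2,3,4,6,7}→15  {0,3,4,5,6,7}→30  {1,2,3,4,6,7}→20  {1,2,3,5,6,7}→60  {2,3,4,5,6,7}→60
  placing 0:r first → 140 extensions
  placing 1:u first → 105 extensions
  placing 5:q first → 35 extensions
total linear extensions = 280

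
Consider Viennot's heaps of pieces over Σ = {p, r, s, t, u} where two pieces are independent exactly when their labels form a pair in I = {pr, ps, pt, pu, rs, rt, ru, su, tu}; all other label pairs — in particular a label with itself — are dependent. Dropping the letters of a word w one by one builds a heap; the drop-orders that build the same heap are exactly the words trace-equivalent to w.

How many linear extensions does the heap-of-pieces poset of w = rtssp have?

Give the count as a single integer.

piece 0:r — minimal
piece 1:t — minimal
piece 2:s rests on {1:t}
piece 3:s rests on {2:s}
piece 4:p — minimal
minimal pieces: {0:r, 1:t, 4:p}
ways to finish when only these pieces remain (= sum over removing one remaining piece with nothing left below it):
  1 left: {0}→1  {3}→1  {4}→1
  2 left: {0,3}→2  {0,4}→2  {2,3}→1  {3,4}→2
  3 left: {0,2,3}→3  {0,3,4}→6  {1,2,3}→1  {2,3,4}→3
  placing 0:r first → 4 extensions
  placing 1:t first → 12 extensions
  placing 4:p first → 4 extensions
total linear extensions = 20

20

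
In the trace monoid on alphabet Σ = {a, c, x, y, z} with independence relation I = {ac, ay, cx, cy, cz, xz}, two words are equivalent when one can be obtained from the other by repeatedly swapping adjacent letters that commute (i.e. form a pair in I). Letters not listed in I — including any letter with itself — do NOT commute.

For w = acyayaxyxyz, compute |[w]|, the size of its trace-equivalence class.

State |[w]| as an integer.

110

piece 0:a — minimal
piece 1:c — minimal
piece 2:y — minimal
piece 3:a rests on {0:a}
piece 4:y rests on {2:y}
piece 5:a rests on {3:a}
piece 6:x rests on {4:y, 5:a}
piece 7:y rests on {6:x}
piece 8:x rests on {7:y}
piece 9:y rests on {8:x}
piece 10:z rests on {9:y}
minimal pieces: {0:a, 1:c, 2:y}
ways to finish when only these pieces remain (= sum over removing one remaining piece with nothing left below it):
  1 left: {1}→1  {10}→1
  2 left: {1,10}→2  {9,10}→1
  3 left: {1,9,10}→3  {8,9,10}→1
  4 left: {1,8,9,10}→4  {7,8,9,10}→1
  5 left: {1,7,8,9,10}→5  {6,7,8,9,10}→1
  6 left: {1,6,7,8,9,10}→6  {4,6,7,8,9,10}→1  {5,6,7,8,9,10}→1
  7 left: {1,4,6,7,8,9,10}→7  {1,5,6,7,8,9,10}→7  {2,4,6,7,8,9,10}→1  {3,5,6,7,8,9,10}→1  {4,5,6,7,8,9,10}→2
  8 left: {0,3,5,6,7,8,9,10}→1  {1,2,4,6,7,8,9,10}→8  {1,3,5,6,7,8,9,10}→8  {1,4,5,6,7,8,9,10}→16  {2,4,5,6,7,8,9,10}→3  {3,4,5,6,7,8,9,10}→3
  9 left: {0,1,3,5,6,7,8,9,10}→9  {0,3,4,5,6,7,8,9,10}→4  {1,2,4,5,6,7,8,9,10}→27  {1,3,4,5,6,7,8,9,10}→27  {2,3,4,5,6,7,8,9,10}→6
  placing 0:a first → 60 extensions
  placing 1:c first → 10 extensions
  placing 2:y first → 40 extensions
total linear extensions = 110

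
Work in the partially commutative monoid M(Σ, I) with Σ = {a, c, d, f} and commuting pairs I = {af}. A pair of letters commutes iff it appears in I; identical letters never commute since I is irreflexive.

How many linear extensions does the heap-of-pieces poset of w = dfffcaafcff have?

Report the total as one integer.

piece 0:d — minimal
piece 1:f rests on {0:d}
piece 2:f rests on {1:f}
piece 3:f rests on {2:f}
piece 4:c rests on {3:f}
piece 5:a rests on {4:c}
piece 6:a rests on {5:a}
piece 7:f rests on {4:c}
piece 8:c rests on {6:a, 7:f}
piece 9:f rests on {8:c}
piece 10:f rests on {9:f}
minimal pieces: {0:d}
ways to finish when only these pieces remain (= sum over removing one remaining piece with nothing left below it):
  1 left: {10}→1
  2 left: {9,10}→1
  3 left: {8,9,10}→1
  4 left: {6,8,9,10}→1  {7,8,9,10}→1
  5 left: {5,6,8,9,10}→1  {6,7,8,9,10}→2
  6 left: {5,6,7,8,9,10}→3
  7 left: {4,5,6,7,8,9,10}→3
  8 left: {3,4,5,6,7,8,9,10}→3
  9 left: {2,3,4,5,6,7,8,9,10}→3
  placing 0:d first → 3 extensions

3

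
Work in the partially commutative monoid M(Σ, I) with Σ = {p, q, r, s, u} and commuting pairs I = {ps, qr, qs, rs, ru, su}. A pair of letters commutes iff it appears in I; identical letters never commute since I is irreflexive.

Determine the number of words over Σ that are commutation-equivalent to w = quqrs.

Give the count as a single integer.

20

drop 0:q onto floor
drop 1:u onto {0:q}
drop 2:q onto {1:u}
drop 3:r onto floor
drop 4:s onto floor
ground layer = {0:q, 3:r, 4:s}
drop-orders for the pieces not yet dropped (sum over which currently-grounded one goes next):
  1 to go: {2} 1  {3} 1  {4} 1
  2 to go: {1,2} 1  {2,3} 2  {2,4} 2  {3,4} 2
  3 to go: {0,1,2} 1  {1,2,3} 3  {1,2,4} 3  {2,3,4} 6
  if 0:q drops first: 12 orders
  if 3:r drops first: 4 orders
  if 4:s drops first: 4 orders
heap linearizations: 20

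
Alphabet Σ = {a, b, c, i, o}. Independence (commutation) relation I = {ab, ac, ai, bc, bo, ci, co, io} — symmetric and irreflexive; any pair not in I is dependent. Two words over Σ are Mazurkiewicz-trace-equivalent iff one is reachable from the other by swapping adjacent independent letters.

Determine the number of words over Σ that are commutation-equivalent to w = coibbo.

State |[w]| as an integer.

#0=c has no predecessor
#1=o has no predecessor
#2=i has no predecessor
#3=b depends on [2:i]
#4=b depends on [3:b]
#5=o depends on [1:o]
sources: [0:c, 1:o, 2:i]
N(rest) = Σ N(rest − s) over sources s of rest; N(one piece) = 1:
  size 1 → [0]=1  [4]=1  [5]=1
  size 2 → [0,4]=2  [0,5]=2  [1,5]=1  [3,4]=1  [4,5]=2
  size 3 → [0,1,5]=3  [0,3,4]=3  [0,4,5]=6  [1,4,5]=3  [2,3,4]=1  [3,4,5]=3
  size 4 → [0,1,4,5]=12  [0,2,3,4]=4  [0,3,4,5]=12  [1,3,4,5]=6  [2,3,4,5]=4
  first=0(c) contributes 10
  first=1(o) contributes 20
  first=2(i) contributes 30
|[w]| = 60

60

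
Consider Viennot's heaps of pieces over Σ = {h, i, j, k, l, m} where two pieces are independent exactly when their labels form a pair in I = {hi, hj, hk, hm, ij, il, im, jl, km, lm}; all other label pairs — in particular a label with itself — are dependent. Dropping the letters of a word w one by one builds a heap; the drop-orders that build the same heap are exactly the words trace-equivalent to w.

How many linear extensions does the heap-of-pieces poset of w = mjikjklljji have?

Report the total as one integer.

piece 0:m — minimal
piece 1:j rests on {0:m}
piece 2:i — minimal
piece 3:k rests on {1:j, 2:i}
piece 4:j rests on {3:k}
piece 5:k rests on {4:j}
piece 6:l rests on {5:k}
piece 7:l rests on {6:l}
piece 8:j rests on {5:k}
piece 9:j rests on {8:j}
piece 10:i rests on {5:k}
minimal pieces: {0:m, 2:i}
ways to finish when only these pieces remain (= sum over removing one remaining piece with nothing left below it):
  1 left: {7}→1  {9}→1  {10}→1
  2 left: {6,7}→1  {7,9}→2  {7,10}→2  {8,9}→1  {9,10}→2
  3 left: {6,7,9}→3  {6,7,10}→3  {7,8,9}→3  {7,9,10}→6  {8,9,10}→3
  4 left: {6,7,8,9}→6  {6,7,9,10}→12  {7,8,9,10}→12
  5 left: {6,7,8,9,10}→30
  6 left: {5,6,7,8,9,10}→30
  7 left: {4,5,6,7,8,9,10}→30
  8 left: {3,4,5,6,7,8,9,10}→30
  9 left: {1,3,4,5,6,7,8,9,10}→30  {2,3,4,5,6,7,8,9,10}→30
  placing 0:m first → 60 extensions
  placing 2:i first → 30 extensions
total linear extensions = 90

90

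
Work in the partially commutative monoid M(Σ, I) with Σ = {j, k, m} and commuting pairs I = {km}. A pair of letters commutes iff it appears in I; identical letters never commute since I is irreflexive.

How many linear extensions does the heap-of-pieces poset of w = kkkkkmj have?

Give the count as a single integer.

piece 0:k — minimal
piece 1:k rests on {0:k}
piece 2:k rests on {1:k}
piece 3:k rests on {2:k}
piece 4:k rests on {3:k}
piece 5:m — minimal
piece 6:j rests on {4:k, 5:m}
minimal pieces: {0:k, 5:m}
ways to finish when only these pieces remain (= sum over removing one remaining piece with nothing left below it):
  1 left: {6}→1
  2 left: {4,6}→1  {5,6}→1
  3 left: {3,4,6}→1  {4,5,6}→2
  4 left: {2,3,4,6}→1  {3,4,5,6}→3
  5 left: {1,2,3,4,6}→1  {2,3,4,5,6}→4
  placing 0:k first → 5 extensions
  placing 5:m first → 1 extensions
total linear extensions = 6

6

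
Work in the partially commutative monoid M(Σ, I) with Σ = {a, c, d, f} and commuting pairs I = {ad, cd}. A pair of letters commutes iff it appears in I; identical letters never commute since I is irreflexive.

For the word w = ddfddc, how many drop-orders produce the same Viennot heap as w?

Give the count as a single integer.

3

0(d) covers ∅
1(d) covers 0:d
2(f) covers 1:d
3(d) covers 2:f
4(d) covers 3:d
5(c) covers 2:f
floor of heap: 0:d
completions by unplaced set U, small U first (add the entries for U minus each lowest piece of U):
  |U|=1: {4}:1  {5}:1
  |U|=2: {3,4}:1  {4,5}:2
  |U|=3: {3,4,5}:3
  |U|=4: {2,3,4,5}:3
  start at 0(d): 3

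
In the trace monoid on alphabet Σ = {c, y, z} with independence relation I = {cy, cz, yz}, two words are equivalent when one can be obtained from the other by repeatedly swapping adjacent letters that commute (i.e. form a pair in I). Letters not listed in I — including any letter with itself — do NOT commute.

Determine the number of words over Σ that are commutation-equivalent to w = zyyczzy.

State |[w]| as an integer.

140

piece 0:z — minimal
piece 1:y — minimal
piece 2:y rests on {1:y}
piece 3:c — minimal
piece 4:z rests on {0:z}
piece 5:z rests on {4:z}
piece 6:y rests on {2:y}
minimal pieces: {0:z, 1:y, 3:c}
ways to finish when only these pieces remain (= sum over removing one remaining piece with nothing left below it):
  1 left: {3}→1  {5}→1  {6}→1
  2 left: {2,6}→1  {3,5}→2  {3,6}→2  {4,5}→1  {5,6}→2
  3 left: {0,4,5}→1  {1,2,6}→1  {2,3,6}→3  {2,5,6}→3  {3,4,5}→3  {3,5,6}→6  {4,5,6}→3
  4 left: {0,3,4,5}→4  {0,4,5,6}→4  {1,2,3,6}→4  {1,2,5,6}→4  {2,3,5,6}→12  {2,4,5,6}→6  {3,4,5,6}→12
  5 left: {0,2,4,5,6}→10  {0,3,4,5,6}→20  {1,2,3,5,6}→20  {1,2,4,5,6}→10  {2,3,4,5,6}→30
  placing 0:z first → 60 extensions
  placing 1:y first → 60 extensions
  placing 3:c first → 20 extensions
total linear extensions = 140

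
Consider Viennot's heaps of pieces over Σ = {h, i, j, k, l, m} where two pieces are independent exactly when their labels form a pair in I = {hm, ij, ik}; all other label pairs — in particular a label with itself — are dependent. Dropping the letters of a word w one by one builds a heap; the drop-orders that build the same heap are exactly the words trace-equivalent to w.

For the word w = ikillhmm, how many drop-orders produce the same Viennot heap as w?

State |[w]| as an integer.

drop 0:i onto floor
drop 1:k onto floor
drop 2:i onto {0:i}
drop 3:l onto {1:k, 2:i}
drop 4:l onto {3:l}
drop 5:h onto {4:l}
drop 6:m onto {4:l}
drop 7:m onto {6:m}
ground layer = {0:i, 1:k}
drop-orders for the pieces not yet dropped (sum over which currently-grounded one goes next):
  1 to go: {5} 1  {7} 1
  2 to go: {5,7} 2  {6,7} 1
  3 to go: {5,6,7} 3
  4 to go: {4,5,6,7} 3
  5 to go: {3,4,5,6,7} 3
  6 to go: {1,3,4,5,6,7} 3  {2,3,4,5,6,7} 3
  if 0:i drops first: 6 orders
  if 1:k drops first: 3 orders
heap linearizations: 9

9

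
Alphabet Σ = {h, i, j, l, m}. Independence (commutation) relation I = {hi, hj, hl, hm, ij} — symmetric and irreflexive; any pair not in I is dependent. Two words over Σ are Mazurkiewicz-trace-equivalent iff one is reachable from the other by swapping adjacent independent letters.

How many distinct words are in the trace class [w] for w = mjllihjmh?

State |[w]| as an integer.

72

piece 0:m — minimal
piece 1:j rests on {0:m}
piece 2:l rests on {1:j}
piece 3:l rests on {2:l}
piece 4:i rests on {3:l}
piece 5:h — minimal
piece 6:j rests on {3:l}
piece 7:m rests on {4:i, 6:j}
piece 8:h rests on {5:h}
minimal pieces: {0:m, 5:h}
ways to finish when only these pieces remain (= sum over removing one remaining piece with nothing left below it):
  1 left: {7}→1  {8}→1
  2 left: {4,7}→1  {5,8}→1  {6,7}→1  {7,8}→2
  3 left: {4,6,7}→2  {4,7,8}→3  {5,7,8}→3  {6,7,8}→3
  4 left: {3,4,6,7}→2  {4,5,7,8}→6  {4,6,7,8}→8  {5,6,7,8}→6
  5 left: {2,3,4,6,7}→2  {3,4,6,7,8}→10  {4,5,6,7,8}→20
  6 left: {1,2,3,4,6,7}→2  {2,3,4,6,7,8}→12  {3,4,5,6,7,8}→30
  7 left: {0,1,2,3,4,6,7}→2  {1,2,3,4,6,7,8}→14  {2,3,4,5,6,7,8}→42
  placing 0:m first → 56 extensions
  placing 5:h first → 16 extensions
total linear extensions = 72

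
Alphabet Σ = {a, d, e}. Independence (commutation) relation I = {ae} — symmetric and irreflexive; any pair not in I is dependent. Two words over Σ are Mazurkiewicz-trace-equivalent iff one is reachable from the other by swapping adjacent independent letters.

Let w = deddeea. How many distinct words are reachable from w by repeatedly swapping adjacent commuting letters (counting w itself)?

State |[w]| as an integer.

3

#0=d has no predecessor
#1=e depends on [0:d]
#2=d depends on [1:e]
#3=d depends on [2:d]
#4=e depends on [3:d]
#5=e depends on [4:e]
#6=a depends on [3:d]
sources: [0:d]
N(rest) = Σ N(rest − s) over sources s of rest; N(one piece) = 1:
  size 1 → [5]=1  [6]=1
  size 2 → [4,5]=1  [5,6]=2
  size 3 → [4,5,6]=3
  size 4 → [3,4,5,6]=3
  size 5 → [2,3,4,5,6]=3
  first=0(d) contributes 3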